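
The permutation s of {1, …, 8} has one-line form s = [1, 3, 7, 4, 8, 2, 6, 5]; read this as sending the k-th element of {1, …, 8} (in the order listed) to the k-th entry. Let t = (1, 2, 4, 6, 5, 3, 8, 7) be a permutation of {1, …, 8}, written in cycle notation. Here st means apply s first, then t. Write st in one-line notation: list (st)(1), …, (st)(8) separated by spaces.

2 8 1 6 7 4 5 3

(st)(x) = t(s(x)). Computing each image: t(s(1)) = t(1) = 2, t(s(2)) = t(3) = 8, t(s(3)) = t(7) = 1, t(s(4)) = t(4) = 6, t(s(5)) = t(8) = 7, t(s(6)) = t(2) = 4, t(s(7)) = t(6) = 5, t(s(8)) = t(5) = 3.
Hence st = [2 8 1 6 7 4 5 3].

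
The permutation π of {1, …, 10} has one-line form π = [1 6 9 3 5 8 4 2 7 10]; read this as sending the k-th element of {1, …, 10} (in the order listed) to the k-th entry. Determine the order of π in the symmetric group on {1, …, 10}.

Decomposing into disjoint cycles gives cycle lengths 4, 3, 1, 1, 1.
The order is lcm(4, 3) = 12.

12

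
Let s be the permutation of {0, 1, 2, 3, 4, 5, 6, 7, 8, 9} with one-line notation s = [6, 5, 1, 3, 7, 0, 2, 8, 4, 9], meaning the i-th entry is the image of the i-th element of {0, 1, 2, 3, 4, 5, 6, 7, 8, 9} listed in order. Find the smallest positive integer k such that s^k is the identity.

15

Decomposing into disjoint cycles gives cycle lengths 5, 3, 1, 1.
The order is lcm(5, 3) = 15.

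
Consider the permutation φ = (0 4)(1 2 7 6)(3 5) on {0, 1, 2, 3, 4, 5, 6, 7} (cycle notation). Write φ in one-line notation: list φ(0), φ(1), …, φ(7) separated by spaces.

Reading each image from the cycles: 0→4, 1→2, 2→7, 3→5, 4→0, 5→3, 6→1, 7→6.
So the one-line form is 4 2 7 5 0 3 1 6.

4 2 7 5 0 3 1 6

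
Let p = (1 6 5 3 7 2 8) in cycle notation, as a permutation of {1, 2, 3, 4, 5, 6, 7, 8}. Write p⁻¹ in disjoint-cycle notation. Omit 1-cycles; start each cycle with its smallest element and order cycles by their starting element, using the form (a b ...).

(1 8 2 7 3 5 6)

The inverse reverses each cycle.
Reversing each cycle of p and rotating so the smallest element leads gives (1 8 2 7 3 5 6).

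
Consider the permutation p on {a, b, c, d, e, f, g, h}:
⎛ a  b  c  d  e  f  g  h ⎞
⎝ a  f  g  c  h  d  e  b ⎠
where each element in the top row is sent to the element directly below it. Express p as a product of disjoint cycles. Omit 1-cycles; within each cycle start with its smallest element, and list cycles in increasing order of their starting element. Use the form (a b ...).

(b f d c g e h)

Iterating p from b gives b → f → d → c → g → e → h → b; that is the 7-cycle (b f d c g e h).
Continuing from each remaining unvisited element yields (b f d c g e h).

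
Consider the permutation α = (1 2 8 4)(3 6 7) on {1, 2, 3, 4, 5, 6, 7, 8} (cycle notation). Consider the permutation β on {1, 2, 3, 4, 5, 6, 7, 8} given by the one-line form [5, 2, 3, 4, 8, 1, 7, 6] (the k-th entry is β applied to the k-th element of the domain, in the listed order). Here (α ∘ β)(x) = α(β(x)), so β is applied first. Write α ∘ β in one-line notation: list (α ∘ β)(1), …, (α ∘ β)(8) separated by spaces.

5 8 6 1 4 2 3 7

For each element, apply β then α: 1 → 5 → 5; 2 → 2 → 8; 3 → 3 → 6; 4 → 4 → 1; 5 → 8 → 4; 6 → 1 → 2; 7 → 7 → 3; 8 → 6 → 7.
So α ∘ β in one-line form is 5 8 6 1 4 2 3 7.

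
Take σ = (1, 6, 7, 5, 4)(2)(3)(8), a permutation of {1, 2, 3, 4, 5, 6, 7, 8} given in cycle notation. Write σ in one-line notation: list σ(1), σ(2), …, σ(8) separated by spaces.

Reading each image from the cycles: 1→6, 2→2, 3→3, 4→1, 5→4, 6→7, 7→5, 8→8.
So the one-line form is 6 2 3 1 4 7 5 8.

6 2 3 1 4 7 5 8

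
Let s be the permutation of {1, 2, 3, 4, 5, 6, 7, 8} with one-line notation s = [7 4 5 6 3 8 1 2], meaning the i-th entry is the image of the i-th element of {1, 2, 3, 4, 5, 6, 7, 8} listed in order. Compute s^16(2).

2

Tracing 2 → 4 → … returns to 2 after 4 steps, so 2 lies in a 4-cycle (2, 4, 6, 8).
Since the cycle has length 4, s^16 acts on it the same as s^0 (16 mod 4 = 0).
So s^16(2) = 2.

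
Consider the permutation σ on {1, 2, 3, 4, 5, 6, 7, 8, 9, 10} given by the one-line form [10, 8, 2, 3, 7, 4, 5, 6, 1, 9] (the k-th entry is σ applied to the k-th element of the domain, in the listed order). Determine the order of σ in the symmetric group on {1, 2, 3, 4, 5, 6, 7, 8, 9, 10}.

Writing σ as disjoint cycles, the cycle lengths are 5, 3, 2.
Since disjoint cycles commute, ord(σ) = lcm(5, 3, 2) = 30.

30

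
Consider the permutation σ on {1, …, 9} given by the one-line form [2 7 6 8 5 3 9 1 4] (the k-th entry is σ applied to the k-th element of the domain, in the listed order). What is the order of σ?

6

Writing σ as disjoint cycles, the cycle lengths are 6, 2, 1.
The order of σ is the least common multiple of its cycle lengths: lcm(6, 2) = 6.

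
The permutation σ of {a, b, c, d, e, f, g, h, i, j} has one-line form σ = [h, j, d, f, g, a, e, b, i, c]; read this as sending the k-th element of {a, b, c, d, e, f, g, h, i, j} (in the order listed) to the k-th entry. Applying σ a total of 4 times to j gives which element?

Tracing j → c → … returns to j after 7 steps, so j lies in a 7-cycle (a, h, b, j, c, d, f).
Stepping 4 places around the cycle: j → c → d → f → a.

a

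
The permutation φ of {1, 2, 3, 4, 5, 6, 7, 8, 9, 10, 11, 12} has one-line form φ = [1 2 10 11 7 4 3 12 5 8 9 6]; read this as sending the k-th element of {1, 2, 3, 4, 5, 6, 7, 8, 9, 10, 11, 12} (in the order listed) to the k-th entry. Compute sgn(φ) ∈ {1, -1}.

-1

In disjoint-cycle form the cycle lengths are 10, 1, 1.
A cycle is odd iff its length is even; φ has 1 even-length cycle, so sgn(φ) = (−1)^1 and φ is odd.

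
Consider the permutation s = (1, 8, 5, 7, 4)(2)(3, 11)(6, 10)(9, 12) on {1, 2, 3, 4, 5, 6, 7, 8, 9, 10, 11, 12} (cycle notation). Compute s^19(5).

8

5 lies in the 5-cycle (1, 8, 5, 7, 4).
Powers repeat with period 5 on this cycle, and 19 mod 5 = 4, so s^19(5) = s^4(5).
Advancing 4 steps from 5: 5 → 7 → 4 → 1 → 8.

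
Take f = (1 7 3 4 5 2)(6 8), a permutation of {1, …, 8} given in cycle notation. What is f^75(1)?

1 lies in the 6-cycle (1 7 3 4 5 2).
Powers repeat with period 6 on this cycle, and 75 mod 6 = 3, so f^75(1) = f^3(1).
Stepping 3 places around the cycle: 1 → 7 → 3 → 4.

4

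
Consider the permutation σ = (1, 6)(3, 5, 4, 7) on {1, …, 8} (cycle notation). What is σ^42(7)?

5

7 lies in the 4-cycle (3, 5, 4, 7).
On a 4-cycle, σ^4 is the identity, so σ^42 = σ^2 there (42 ≡ 2 mod 4).
Stepping 2 places around the cycle: 7 → 3 → 5.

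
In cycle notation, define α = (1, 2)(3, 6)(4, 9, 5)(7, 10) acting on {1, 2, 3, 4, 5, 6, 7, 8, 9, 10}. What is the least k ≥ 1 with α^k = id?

The cycle type of α is (3, 2, 2, 2, 1).
The order of α is the least common multiple of its cycle lengths: lcm(3, 2, 2, 2) = 6.

6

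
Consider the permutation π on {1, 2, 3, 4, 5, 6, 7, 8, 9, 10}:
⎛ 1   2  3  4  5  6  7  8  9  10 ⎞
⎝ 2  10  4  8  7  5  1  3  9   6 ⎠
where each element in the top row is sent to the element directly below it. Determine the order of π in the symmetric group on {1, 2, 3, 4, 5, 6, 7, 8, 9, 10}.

6

Writing π as disjoint cycles, the cycle lengths are 6, 3, 1.
The order of π is the least common multiple of its cycle lengths: lcm(6, 3) = 6.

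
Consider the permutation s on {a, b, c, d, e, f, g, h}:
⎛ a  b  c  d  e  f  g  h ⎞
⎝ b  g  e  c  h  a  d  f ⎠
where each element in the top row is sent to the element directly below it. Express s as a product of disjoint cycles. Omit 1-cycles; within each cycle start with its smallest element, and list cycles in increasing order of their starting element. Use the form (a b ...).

(a b g d c e h f)

From a: a → b → g → d → c → e → h → f → a, closing the cycle (a b g d c e h f).
Continuing from each remaining unvisited element yields (a b g d c e h f).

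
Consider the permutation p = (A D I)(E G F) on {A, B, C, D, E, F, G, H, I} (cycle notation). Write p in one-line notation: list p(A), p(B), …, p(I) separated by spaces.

D B C I G E F H A

Each element maps to the next entry in its cycle (wrapping to the front): A→D, B→B, C→C, D→I, E→G, F→E, G→F, H→H, I→A.
So the one-line form is D B C I G E F H A.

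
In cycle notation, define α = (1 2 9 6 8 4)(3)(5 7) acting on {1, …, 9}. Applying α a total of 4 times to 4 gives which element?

4 lies in the 6-cycle (1 2 9 6 8 4).
Advancing 4 steps from 4: 4 → 1 → 2 → 9 → 6.

6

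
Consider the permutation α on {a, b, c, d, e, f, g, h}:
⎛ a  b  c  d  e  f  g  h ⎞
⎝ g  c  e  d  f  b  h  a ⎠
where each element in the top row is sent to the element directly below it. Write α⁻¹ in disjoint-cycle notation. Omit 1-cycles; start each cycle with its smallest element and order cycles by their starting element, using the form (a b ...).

The cycle decomposition of α is (a g h)(b c e f).
The inverse reverses every cycle; in canonical form, α⁻¹ = (a h g)(b f e c).

(a h g)(b f e c)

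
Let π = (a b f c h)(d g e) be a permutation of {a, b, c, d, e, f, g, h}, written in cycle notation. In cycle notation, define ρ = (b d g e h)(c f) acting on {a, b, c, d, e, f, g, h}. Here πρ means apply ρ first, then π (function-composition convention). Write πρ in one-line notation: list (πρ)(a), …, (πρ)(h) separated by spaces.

(πρ)(x) = π(ρ(x)). Computing each image: π(ρ(a)) = π(a) = b, π(ρ(b)) = π(d) = g, π(ρ(c)) = π(f) = c, π(ρ(d)) = π(g) = e, π(ρ(e)) = π(h) = a, π(ρ(f)) = π(c) = h, π(ρ(g)) = π(e) = d, π(ρ(h)) = π(b) = f.
Hence πρ = [b g c e a h d f].

b g c e a h d f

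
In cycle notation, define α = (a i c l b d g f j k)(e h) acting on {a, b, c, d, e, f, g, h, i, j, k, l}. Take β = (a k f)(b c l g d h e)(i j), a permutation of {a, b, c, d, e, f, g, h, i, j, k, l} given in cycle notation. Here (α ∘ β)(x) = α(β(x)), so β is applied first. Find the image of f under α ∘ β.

i

(α ∘ β)(f) = α(β(f)). β(f) = a, then α(a) = i. So (α ∘ β)(f) = i.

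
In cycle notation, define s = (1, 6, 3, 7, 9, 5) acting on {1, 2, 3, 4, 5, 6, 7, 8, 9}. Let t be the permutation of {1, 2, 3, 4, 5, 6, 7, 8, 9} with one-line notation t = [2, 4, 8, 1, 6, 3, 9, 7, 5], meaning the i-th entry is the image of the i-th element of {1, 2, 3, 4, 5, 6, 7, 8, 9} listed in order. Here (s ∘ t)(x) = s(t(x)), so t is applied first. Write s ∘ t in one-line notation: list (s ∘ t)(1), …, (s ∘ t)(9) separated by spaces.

(s ∘ t)(x) = s(t(x)). Computing each image: s(t(1)) = s(2) = 2, s(t(2)) = s(4) = 4, s(t(3)) = s(8) = 8, s(t(4)) = s(1) = 6, s(t(5)) = s(6) = 3, s(t(6)) = s(3) = 7, s(t(7)) = s(9) = 5, s(t(8)) = s(7) = 9, s(t(9)) = s(5) = 1.
Hence s ∘ t = [2 4 8 6 3 7 5 9 1].

2 4 8 6 3 7 5 9 1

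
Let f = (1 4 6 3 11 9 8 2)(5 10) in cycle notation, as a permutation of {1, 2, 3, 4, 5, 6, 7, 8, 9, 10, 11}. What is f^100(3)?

2

3 lies in the 8-cycle (1 4 6 3 11 9 8 2).
Powers repeat with period 8 on this cycle, and 100 mod 8 = 4, so f^100(3) = f^4(3).
Stepping 4 places around the cycle: 3 → 11 → 9 → 8 → 2.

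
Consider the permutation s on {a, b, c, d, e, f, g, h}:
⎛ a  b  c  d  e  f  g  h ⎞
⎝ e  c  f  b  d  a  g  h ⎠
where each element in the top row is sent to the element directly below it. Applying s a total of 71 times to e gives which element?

Tracing e → d → … returns to e after 6 steps, so e lies in a 6-cycle (a, e, d, b, c, f).
On a 6-cycle, s^6 is the identity, so s^71 = s^5 there (71 ≡ 5 mod 6).
Advancing 5 steps from e: e → d → b → c → f → a.

a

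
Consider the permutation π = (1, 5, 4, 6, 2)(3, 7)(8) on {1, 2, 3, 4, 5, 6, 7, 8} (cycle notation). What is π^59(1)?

2

1 lies in the 5-cycle (1, 5, 4, 6, 2).
Since the cycle has length 5, π^59 acts on it the same as π^4 (59 mod 5 = 4).
Advancing 4 steps from 1: 1 → 5 → 4 → 6 → 2.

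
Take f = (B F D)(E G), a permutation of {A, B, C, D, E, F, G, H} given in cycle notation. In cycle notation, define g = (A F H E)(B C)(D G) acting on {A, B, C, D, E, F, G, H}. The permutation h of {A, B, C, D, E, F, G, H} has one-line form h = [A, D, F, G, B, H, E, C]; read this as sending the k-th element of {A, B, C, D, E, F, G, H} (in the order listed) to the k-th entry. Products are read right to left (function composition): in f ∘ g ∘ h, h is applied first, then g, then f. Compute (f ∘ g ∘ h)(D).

Apply the permutations in order: h(D) = G, then g(G) = D, then f(D) = B. So (f ∘ g ∘ h)(D) = B.

B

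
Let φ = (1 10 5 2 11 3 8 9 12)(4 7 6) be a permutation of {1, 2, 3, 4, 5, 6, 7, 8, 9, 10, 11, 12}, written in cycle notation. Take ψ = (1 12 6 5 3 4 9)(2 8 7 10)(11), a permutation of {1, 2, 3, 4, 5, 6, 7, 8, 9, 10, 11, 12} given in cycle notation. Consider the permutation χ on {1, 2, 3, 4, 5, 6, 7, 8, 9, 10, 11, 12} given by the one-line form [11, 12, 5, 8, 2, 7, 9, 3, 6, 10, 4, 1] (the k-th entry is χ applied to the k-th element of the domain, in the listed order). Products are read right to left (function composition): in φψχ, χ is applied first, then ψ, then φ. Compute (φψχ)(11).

12

Apply the permutations in order: χ(11) = 4, then ψ(4) = 9, then φ(9) = 12. So (φψχ)(11) = 12.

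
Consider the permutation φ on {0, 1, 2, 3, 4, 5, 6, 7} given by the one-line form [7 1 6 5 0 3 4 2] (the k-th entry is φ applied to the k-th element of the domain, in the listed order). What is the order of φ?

10

Decomposing into disjoint cycles gives cycle lengths 5, 2, 1.
The order of φ is the least common multiple of its cycle lengths: lcm(5, 2) = 10.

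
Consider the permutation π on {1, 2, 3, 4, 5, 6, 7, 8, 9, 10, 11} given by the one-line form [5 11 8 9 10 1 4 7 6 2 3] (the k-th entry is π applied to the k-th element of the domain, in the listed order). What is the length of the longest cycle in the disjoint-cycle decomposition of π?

Decomposing into disjoint cycles gives (1, 5, 10, 2, 11, 3, 8, 7, 4, 9, 6); the longest has length 11.

11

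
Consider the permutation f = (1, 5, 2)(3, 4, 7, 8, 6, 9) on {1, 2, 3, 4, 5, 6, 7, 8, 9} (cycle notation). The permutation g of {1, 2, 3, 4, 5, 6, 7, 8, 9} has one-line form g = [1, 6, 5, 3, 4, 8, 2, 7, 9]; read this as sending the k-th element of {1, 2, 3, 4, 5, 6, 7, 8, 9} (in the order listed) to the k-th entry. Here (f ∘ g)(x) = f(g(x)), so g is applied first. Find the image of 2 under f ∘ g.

First apply g: g(2) = 6, then f(6) = 9. Thus (f ∘ g)(2) = 9.

9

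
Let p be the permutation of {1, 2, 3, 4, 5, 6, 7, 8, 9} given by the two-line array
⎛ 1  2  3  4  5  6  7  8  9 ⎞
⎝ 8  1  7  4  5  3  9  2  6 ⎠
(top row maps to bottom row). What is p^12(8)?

8

Tracing 8 → 2 → … returns to 8 after 3 steps, so 8 lies in a 3-cycle (1, 8, 2).
Since the cycle has length 3, p^12 acts on it the same as p^0 (12 mod 3 = 0).
So p^12(8) = 8.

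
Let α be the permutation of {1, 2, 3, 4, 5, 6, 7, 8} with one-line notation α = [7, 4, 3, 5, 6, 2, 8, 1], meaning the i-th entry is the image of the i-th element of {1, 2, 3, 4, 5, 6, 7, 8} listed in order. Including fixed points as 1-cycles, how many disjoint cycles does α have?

3

The cycle decomposition is (1 7 8)(2 4 5 6)(3), which has 3 cycles (counting 1-cycles).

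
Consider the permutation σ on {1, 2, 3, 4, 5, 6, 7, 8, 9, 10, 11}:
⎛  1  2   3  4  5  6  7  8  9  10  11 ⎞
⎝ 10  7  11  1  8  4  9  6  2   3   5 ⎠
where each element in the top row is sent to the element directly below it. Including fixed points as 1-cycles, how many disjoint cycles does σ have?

The cycle decomposition is (1, 10, 3, 11, 5, 8, 6, 4)(2, 7, 9), which has 2 cycles (counting 1-cycles).

2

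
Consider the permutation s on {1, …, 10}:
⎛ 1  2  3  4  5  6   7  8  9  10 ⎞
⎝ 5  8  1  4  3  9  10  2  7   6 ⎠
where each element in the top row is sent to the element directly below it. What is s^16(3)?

Tracing 3 → 1 → … returns to 3 after 3 steps, so 3 lies in a 3-cycle (1 5 3).
Since the cycle has length 3, s^16 acts on it the same as s^1 (16 mod 3 = 1).
Advancing 1 step from 3: 3 → 1.

1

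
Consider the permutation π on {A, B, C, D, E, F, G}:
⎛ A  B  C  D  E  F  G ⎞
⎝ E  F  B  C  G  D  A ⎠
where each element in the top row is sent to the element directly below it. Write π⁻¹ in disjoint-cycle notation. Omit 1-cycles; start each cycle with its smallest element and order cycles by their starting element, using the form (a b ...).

First write π in disjoint cycles: (A E G)(B F D C).
The inverse reverses every cycle; in canonical form, π⁻¹ = (A G E)(B C D F).

(A G E)(B C D F)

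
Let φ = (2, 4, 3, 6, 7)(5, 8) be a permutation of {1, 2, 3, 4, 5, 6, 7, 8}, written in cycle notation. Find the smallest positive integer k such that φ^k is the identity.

10

The cycle type of φ is (5, 2, 1).
Since disjoint cycles commute, ord(φ) = lcm(5, 2) = 10.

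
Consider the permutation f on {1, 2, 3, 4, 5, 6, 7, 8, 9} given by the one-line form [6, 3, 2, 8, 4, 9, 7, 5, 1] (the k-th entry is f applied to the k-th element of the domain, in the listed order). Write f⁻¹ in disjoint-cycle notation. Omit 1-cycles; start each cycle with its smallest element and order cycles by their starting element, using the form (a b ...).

(1 9 6)(2 3)(4 5 8)

First write f in disjoint cycles: (1 6 9)(2 3)(4 8 5).
Reversing each cycle (and rotating so the smallest element leads) gives f⁻¹ = (1 9 6)(2 3)(4 5 8).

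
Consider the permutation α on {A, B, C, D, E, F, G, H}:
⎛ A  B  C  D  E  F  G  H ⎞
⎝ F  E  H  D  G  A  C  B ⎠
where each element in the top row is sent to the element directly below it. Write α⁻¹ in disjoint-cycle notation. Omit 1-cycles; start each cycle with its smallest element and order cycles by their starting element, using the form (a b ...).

The cycle decomposition of α is (A F)(B E G C H).
The inverse reverses every cycle; in canonical form, α⁻¹ = (A F)(B H C G E).

(A F)(B H C G E)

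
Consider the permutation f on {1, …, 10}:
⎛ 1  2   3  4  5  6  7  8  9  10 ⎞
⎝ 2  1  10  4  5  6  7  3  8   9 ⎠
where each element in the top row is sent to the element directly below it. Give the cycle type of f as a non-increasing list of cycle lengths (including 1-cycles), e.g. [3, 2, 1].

[4, 2, 1, 1, 1, 1]

The disjoint cycles are (1 2)(3 10 9 8)(4)(5)(6)(7), with lengths 4, 2, 1, 1, 1, 1 in non-increasing order.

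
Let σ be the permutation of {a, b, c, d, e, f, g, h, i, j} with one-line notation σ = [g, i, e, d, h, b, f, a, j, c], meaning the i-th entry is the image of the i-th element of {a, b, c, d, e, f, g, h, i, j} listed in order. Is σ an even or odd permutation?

In disjoint-cycle form the cycle lengths are 9, 1.
A cycle is odd iff its length is even; σ has 0 even-length cycles, so sgn(σ) = (−1)^0 and σ is even.

even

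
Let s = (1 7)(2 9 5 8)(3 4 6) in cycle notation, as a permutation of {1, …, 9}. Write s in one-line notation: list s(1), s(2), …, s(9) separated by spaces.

Image by image: 1↦7, 2↦9, 3↦4, 4↦6, 5↦8, 6↦3, 7↦1, 8↦2, 9↦5.
Listing these in domain order gives 7 9 4 6 8 3 1 2 5.

7 9 4 6 8 3 1 2 5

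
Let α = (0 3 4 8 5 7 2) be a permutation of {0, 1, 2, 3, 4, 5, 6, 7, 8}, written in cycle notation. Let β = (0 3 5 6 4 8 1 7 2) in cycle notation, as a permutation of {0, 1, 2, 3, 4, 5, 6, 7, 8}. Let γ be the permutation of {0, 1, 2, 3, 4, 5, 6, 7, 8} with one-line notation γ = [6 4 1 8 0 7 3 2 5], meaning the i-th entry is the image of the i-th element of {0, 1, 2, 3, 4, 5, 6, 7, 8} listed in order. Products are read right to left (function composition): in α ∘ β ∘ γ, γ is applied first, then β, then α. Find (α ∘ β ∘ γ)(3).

(α ∘ β ∘ γ)(3) = α(β(γ(3))). γ(3) = 8, then β(8) = 1, then α(1) = 1, so the result is 1.

1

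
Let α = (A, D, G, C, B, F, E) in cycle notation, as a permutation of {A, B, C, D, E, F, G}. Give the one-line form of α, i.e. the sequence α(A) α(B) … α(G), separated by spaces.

D F B G A E C

Reading each image from the cycles: A→D, B→F, C→B, D→G, E→A, F→E, G→C.
Listing these in domain order gives D F B G A E C.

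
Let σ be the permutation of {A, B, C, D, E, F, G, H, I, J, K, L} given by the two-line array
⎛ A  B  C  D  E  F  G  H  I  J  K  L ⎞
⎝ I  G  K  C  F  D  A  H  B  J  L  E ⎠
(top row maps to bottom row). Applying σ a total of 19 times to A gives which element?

Tracing A → I → … returns to A after 4 steps, so A lies in a 4-cycle (A, I, B, G).
On a 4-cycle, σ^4 is the identity, so σ^19 = σ^3 there (19 ≡ 3 mod 4).
Stepping 3 places around the cycle: A → I → B → G.

G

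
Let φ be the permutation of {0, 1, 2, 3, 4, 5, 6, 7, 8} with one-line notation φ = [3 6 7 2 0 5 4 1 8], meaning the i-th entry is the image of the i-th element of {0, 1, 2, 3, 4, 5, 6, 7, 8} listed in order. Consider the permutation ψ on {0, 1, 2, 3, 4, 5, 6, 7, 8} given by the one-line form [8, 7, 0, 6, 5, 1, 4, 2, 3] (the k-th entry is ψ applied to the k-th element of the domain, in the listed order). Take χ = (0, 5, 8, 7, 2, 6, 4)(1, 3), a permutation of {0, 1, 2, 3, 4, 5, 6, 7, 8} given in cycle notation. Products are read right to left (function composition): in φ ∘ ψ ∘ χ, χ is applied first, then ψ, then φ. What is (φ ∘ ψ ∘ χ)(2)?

0

(φ ∘ ψ ∘ χ)(2) = φ(ψ(χ(2))). χ(2) = 6, then ψ(6) = 4, then φ(4) = 0, so the result is 0.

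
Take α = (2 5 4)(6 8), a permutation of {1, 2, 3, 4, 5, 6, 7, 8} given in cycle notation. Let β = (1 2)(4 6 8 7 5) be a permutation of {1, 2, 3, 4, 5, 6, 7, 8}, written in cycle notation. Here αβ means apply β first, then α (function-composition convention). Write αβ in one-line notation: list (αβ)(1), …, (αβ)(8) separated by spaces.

(αβ)(x) = α(β(x)). Computing each image: α(β(1)) = α(2) = 5, α(β(2)) = α(1) = 1, α(β(3)) = α(3) = 3, α(β(4)) = α(6) = 8, α(β(5)) = α(4) = 2, α(β(6)) = α(8) = 6, α(β(7)) = α(5) = 4, α(β(8)) = α(7) = 7.
Hence αβ = [5 1 3 8 2 6 4 7].

5 1 3 8 2 6 4 7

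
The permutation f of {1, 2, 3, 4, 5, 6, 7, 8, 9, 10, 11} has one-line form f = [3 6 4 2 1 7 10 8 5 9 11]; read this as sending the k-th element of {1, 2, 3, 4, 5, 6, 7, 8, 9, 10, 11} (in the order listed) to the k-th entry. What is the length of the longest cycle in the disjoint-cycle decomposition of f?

9

Decomposing into disjoint cycles gives (1, 3, 4, 2, 6, 7, 10, 9, 5); the longest has length 9.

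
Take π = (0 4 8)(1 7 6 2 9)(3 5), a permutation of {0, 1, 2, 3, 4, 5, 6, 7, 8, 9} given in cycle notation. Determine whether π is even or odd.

The cycle lengths are 5, 3, 2.
A cycle of length ℓ contributes ℓ−1 transpositions, so π is a product of 4 + 2 + 1 = 7 transpositions — odd.

odd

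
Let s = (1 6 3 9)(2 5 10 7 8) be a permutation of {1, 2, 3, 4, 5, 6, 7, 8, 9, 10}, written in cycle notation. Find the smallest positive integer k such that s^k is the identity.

The disjoint cycles have lengths 5, 4, 1.
The order is lcm(5, 4) = 20.

20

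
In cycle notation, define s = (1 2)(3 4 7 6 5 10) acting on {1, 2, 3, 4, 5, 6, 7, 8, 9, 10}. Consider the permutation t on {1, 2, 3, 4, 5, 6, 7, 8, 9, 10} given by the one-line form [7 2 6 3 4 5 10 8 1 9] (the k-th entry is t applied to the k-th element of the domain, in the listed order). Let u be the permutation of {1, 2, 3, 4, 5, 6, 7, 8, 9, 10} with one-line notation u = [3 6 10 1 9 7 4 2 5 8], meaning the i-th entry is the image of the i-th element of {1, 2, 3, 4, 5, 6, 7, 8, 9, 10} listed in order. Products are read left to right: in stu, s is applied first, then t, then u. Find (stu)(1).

Apply the permutations in order: s(1) = 2, then t(2) = 2, then u(2) = 6. So (stu)(1) = 6.

6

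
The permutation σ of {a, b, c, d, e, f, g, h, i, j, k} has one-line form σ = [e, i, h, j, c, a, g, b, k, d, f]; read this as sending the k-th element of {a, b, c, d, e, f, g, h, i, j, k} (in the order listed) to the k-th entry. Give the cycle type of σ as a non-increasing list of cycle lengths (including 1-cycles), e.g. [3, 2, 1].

The disjoint cycles are (a, e, c, h, b, i, k, f)(d, j)(g), with lengths 8, 2, 1 in non-increasing order.

[8, 2, 1]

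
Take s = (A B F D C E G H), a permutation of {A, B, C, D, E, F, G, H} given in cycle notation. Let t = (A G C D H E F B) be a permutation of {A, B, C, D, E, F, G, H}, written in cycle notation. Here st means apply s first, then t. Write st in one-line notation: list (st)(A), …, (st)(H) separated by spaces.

A B F D C H E G

(st)(x) = t(s(x)). Computing each image: t(s(A)) = t(B) = A, t(s(B)) = t(F) = B, t(s(C)) = t(E) = F, t(s(D)) = t(C) = D, t(s(E)) = t(G) = C, t(s(F)) = t(D) = H, t(s(G)) = t(H) = E, t(s(H)) = t(A) = G.
Hence st = [A B F D C H E G].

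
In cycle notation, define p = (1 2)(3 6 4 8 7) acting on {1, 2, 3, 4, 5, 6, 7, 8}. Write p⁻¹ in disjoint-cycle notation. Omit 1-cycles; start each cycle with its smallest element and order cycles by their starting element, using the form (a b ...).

Inverting a permutation written in cycle notation just reverses the order within every cycle.
Reversing each cycle of p and rotating so the smallest element leads gives (1 2)(3 7 8 4 6).

(1 2)(3 7 8 4 6)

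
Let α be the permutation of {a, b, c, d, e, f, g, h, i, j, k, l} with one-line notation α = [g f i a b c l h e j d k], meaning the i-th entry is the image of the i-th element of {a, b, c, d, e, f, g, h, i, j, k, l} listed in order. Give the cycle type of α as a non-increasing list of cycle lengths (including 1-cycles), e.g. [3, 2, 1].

[5, 5, 1, 1]

The disjoint cycles are (a g l k d)(b f c i e)(h)(j), with lengths 5, 5, 1, 1 in non-increasing order.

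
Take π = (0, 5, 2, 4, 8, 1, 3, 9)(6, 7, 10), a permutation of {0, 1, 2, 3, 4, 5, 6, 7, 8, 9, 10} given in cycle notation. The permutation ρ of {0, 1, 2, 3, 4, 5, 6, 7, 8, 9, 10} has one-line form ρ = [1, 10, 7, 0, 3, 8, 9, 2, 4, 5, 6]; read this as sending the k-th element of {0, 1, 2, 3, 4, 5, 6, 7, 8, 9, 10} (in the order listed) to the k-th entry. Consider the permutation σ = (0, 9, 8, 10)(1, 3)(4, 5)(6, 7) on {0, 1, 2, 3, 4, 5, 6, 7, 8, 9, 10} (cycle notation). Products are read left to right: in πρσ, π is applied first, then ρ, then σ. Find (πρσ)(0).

Chase 0: π(0) = 5; ρ(5) = 8; σ(8) = 10. Hence (πρσ)(0) = 10.

10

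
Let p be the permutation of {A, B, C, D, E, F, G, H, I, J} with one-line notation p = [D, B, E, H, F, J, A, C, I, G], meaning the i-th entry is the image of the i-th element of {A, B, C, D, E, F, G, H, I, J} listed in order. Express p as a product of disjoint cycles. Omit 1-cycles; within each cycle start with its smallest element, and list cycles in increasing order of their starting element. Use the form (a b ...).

From A: A → D → H → C → E → F → J → G → A, closing the cycle (A D H C E F J G).
Repeating from the next unused element and collecting all non-trivial cycles gives (A D H C E F J G).

(A D H C E F J G)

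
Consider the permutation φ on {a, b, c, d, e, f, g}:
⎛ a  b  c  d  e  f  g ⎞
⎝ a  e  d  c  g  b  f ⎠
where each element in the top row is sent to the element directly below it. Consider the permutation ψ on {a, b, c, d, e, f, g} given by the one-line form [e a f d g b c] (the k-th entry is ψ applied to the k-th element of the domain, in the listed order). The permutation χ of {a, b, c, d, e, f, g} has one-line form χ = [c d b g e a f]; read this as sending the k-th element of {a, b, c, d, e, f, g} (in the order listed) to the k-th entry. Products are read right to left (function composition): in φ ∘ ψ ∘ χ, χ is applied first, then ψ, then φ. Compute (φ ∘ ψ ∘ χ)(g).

e

Apply the permutations in order: χ(g) = f, then ψ(f) = b, then φ(b) = e. So (φ ∘ ψ ∘ χ)(g) = e.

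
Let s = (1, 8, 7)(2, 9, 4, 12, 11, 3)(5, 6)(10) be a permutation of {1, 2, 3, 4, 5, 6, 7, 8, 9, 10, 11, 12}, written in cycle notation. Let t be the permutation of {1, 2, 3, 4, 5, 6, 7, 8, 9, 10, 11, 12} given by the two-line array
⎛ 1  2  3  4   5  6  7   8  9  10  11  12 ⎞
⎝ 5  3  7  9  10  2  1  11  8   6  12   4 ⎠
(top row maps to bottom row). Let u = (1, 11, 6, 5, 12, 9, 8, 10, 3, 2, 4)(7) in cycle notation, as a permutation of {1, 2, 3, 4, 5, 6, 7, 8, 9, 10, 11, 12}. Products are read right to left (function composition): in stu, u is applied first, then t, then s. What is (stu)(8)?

(stu)(8) = s(t(u(8))). u(8) = 10, then t(10) = 6, then s(6) = 5, so the result is 5.

5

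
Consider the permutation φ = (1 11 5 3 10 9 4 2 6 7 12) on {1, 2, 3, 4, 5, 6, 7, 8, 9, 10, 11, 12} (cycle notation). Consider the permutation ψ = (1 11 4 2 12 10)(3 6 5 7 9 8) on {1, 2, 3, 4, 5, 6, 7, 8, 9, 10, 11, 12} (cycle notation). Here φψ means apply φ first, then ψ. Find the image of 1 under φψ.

4

(φψ)(1) = ψ(φ(1)). φ(1) = 11, then ψ(11) = 4. So (φψ)(1) = 4.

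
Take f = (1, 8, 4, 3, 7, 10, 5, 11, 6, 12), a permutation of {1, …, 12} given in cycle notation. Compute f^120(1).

1

1 lies in the 10-cycle (1, 8, 4, 3, 7, 10, 5, 11, 6, 12).
On a 10-cycle, f^10 is the identity, so f^120 = f^0 there (120 ≡ 0 mod 10).
So f^120(1) = 1.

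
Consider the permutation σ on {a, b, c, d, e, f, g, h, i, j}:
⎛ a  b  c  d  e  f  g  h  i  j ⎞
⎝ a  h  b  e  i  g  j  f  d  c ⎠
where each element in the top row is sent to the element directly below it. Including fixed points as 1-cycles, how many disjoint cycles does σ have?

The cycle decomposition is (a)(b, h, f, g, j, c)(d, e, i), which has 3 cycles (counting 1-cycles).

3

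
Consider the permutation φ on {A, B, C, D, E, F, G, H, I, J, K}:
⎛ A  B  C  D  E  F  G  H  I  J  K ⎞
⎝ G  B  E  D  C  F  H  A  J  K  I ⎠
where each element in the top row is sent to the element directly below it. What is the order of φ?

The disjoint-cycle form of φ has cycle lengths 3, 3, 2, 1, 1, 1.
Since disjoint cycles commute, ord(φ) = lcm(3, 3, 2) = 6.

6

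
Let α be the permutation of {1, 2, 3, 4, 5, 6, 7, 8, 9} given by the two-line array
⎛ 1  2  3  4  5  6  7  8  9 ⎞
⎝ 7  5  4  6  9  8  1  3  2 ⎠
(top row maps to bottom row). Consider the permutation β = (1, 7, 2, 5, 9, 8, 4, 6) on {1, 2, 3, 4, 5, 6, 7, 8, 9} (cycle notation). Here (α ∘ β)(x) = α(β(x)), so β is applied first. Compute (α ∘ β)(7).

β(7) = 2, then α(2) = 5; composing gives (α ∘ β)(7) = 5.

5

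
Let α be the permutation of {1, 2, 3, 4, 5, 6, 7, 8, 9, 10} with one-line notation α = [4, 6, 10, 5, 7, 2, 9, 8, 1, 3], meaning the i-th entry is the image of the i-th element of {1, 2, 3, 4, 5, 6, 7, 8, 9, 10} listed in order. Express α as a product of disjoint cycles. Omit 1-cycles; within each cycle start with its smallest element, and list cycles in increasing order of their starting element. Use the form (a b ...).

(1 4 5 7 9)(2 6)(3 10)

Iterating α from 1 gives 1 → 4 → 5 → 7 → 9 → 1; that is the 5-cycle (1 4 5 7 9).
Repeating from the next unused element and collecting all non-trivial cycles gives (1 4 5 7 9)(2 6)(3 10).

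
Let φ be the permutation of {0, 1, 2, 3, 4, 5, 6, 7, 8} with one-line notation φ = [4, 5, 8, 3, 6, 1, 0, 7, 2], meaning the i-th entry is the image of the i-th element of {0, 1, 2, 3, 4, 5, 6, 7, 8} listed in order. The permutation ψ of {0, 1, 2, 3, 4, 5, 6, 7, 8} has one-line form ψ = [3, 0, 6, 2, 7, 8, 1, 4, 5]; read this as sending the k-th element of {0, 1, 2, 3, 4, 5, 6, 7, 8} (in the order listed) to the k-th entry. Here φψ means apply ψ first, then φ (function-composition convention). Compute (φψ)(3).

8

First apply ψ: ψ(3) = 2, then φ(2) = 8. Thus (φψ)(3) = 8.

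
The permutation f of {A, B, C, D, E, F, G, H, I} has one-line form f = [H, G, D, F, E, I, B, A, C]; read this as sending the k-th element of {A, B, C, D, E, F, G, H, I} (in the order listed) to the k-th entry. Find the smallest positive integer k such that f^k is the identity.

Decomposing into disjoint cycles gives cycle lengths 4, 2, 2, 1.
The order of f is the least common multiple of its cycle lengths: lcm(4, 2, 2) = 4.

4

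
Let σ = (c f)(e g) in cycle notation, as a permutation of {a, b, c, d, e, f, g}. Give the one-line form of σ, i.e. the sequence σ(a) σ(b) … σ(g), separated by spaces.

Reading each image from the cycles: a↦a, b↦b, c↦f, d↦d, e↦g, f↦c, g↦e.
So the one-line form is a b f d g c e.

a b f d g c e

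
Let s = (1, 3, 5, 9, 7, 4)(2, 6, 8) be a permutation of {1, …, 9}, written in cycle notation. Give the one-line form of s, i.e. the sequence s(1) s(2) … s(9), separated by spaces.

3 6 5 1 9 8 4 2 7

Image by image: 1↦3, 2↦6, 3↦5, 4↦1, 5↦9, 6↦8, 7↦4, 8↦2, 9↦7.
Listing these in domain order gives 3 6 5 1 9 8 4 2 7.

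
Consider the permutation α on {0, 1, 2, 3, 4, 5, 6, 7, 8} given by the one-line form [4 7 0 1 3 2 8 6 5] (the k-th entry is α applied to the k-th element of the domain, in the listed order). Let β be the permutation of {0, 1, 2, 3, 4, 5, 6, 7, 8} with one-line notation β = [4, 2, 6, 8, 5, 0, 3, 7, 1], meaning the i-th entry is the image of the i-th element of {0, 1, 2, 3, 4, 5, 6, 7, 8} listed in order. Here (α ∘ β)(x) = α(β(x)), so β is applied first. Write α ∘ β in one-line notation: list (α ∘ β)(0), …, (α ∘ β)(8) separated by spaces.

3 0 8 5 2 4 1 6 7

Chase each element through β then α: 0 → 4 → 3; 1 → 2 → 0; 2 → 6 → 8; 3 → 8 → 5; 4 → 5 → 2; 5 → 0 → 4; 6 → 3 → 1; 7 → 7 → 6; 8 → 1 → 7.
So α ∘ β in one-line form is 3 0 8 5 2 4 1 6 7.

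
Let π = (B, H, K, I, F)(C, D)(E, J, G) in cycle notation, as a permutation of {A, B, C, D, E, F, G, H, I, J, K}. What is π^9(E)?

E

E lies in the 3-cycle (E, J, G).
Powers repeat with period 3 on this cycle, and 9 mod 3 = 0, so π^9(E) = π^0(E).
So π^9(E) = E.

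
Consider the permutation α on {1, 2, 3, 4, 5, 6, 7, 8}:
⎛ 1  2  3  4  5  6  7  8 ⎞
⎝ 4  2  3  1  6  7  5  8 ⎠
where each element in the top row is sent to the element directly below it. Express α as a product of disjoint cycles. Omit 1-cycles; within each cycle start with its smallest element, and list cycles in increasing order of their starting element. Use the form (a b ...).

From 1: 1 → 4 → 1, closing the cycle (1 4).
Continuing from each remaining unvisited element yields (1 4)(5 6 7).

(1 4)(5 6 7)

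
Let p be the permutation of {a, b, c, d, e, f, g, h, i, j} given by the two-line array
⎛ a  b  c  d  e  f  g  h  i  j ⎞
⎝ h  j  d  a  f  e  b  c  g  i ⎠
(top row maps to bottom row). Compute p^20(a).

a

Tracing a → h → … returns to a after 4 steps, so a lies in a 4-cycle (a, h, c, d).
Since the cycle has length 4, p^20 acts on it the same as p^0 (20 mod 4 = 0).
So p^20(a) = a.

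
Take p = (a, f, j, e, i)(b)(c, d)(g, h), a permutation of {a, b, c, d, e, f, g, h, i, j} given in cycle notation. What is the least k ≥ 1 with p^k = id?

10

The disjoint cycles have lengths 5, 2, 2, 1.
The order of p is the least common multiple of its cycle lengths: lcm(5, 2, 2) = 10.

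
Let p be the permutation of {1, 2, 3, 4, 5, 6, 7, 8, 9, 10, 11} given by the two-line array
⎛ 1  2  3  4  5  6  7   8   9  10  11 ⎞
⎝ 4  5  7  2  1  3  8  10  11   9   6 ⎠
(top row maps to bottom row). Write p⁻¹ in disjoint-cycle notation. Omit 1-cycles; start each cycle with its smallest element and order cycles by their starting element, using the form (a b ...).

First write p in disjoint cycles: (1 4 2 5)(3 7 8 10 9 11 6).
The inverse reverses every cycle; in canonical form, p⁻¹ = (1 5 2 4)(3 6 11 9 10 8 7).

(1 5 2 4)(3 6 11 9 10 8 7)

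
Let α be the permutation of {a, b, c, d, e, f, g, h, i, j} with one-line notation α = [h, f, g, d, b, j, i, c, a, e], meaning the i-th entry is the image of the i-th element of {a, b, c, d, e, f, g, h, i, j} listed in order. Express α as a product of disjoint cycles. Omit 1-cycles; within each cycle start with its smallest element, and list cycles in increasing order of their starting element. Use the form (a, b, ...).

From a: a → h → c → g → i → a, closing the cycle (a, h, c, g, i).
Continuing from each remaining unvisited element yields (a, h, c, g, i)(b, f, j, e).

(a, h, c, g, i)(b, f, j, e)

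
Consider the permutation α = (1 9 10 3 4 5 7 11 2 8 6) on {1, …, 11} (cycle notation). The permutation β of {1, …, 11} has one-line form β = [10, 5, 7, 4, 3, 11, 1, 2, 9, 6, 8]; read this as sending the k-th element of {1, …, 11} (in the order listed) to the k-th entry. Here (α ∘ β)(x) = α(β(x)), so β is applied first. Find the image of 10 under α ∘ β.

1

β(10) = 6, then α(6) = 1; composing gives (α ∘ β)(10) = 1.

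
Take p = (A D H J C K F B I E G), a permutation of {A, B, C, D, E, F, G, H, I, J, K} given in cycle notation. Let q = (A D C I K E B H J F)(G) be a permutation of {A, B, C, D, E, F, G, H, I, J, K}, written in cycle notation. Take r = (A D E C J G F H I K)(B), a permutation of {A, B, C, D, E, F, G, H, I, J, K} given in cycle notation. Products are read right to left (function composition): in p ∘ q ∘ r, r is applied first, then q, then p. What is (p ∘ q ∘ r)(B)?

J

Chase B: r(B) = B; q(B) = H; p(H) = J. Hence (p ∘ q ∘ r)(B) = J.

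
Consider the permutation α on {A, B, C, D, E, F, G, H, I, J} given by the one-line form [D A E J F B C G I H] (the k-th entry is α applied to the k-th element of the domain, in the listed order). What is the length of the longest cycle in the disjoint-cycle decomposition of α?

Decomposing into disjoint cycles gives (A, D, J, H, G, C, E, F, B); the longest has length 9.

9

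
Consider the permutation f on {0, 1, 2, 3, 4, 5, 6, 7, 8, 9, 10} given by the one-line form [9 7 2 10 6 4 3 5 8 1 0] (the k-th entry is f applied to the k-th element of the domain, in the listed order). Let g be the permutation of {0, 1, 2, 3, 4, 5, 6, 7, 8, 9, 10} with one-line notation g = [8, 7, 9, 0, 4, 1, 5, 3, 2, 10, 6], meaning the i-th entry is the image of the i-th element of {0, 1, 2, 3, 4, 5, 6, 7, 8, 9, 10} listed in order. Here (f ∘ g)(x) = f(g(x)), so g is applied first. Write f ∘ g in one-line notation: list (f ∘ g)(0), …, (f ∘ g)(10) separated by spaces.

(f ∘ g)(x) = f(g(x)). Computing each image: f(g(0)) = f(8) = 8, f(g(1)) = f(7) = 5, f(g(2)) = f(9) = 1, f(g(3)) = f(0) = 9, f(g(4)) = f(4) = 6, f(g(5)) = f(1) = 7, f(g(6)) = f(5) = 4, f(g(7)) = f(3) = 10, f(g(8)) = f(2) = 2, f(g(9)) = f(10) = 0, f(g(10)) = f(6) = 3.
Hence f ∘ g = [8 5 1 9 6 7 4 10 2 0 3].

8 5 1 9 6 7 4 10 2 0 3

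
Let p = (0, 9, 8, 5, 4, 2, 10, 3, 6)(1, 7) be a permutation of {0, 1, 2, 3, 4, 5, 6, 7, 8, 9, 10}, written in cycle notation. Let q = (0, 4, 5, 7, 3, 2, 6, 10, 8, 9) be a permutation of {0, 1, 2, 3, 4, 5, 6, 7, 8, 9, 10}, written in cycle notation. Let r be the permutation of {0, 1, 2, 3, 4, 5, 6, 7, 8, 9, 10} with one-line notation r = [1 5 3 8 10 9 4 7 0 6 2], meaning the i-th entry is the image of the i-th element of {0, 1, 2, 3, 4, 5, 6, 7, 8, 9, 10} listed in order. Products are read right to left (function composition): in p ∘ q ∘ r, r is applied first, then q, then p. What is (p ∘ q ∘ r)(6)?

Apply the permutations in order: r(6) = 4, then q(4) = 5, then p(5) = 4. So (p ∘ q ∘ r)(6) = 4.

4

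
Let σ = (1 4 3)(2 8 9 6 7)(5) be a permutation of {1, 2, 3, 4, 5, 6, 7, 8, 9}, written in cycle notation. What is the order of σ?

The cycle type of σ is (5, 3, 1).
Since disjoint cycles commute, ord(σ) = lcm(5, 3) = 15.

15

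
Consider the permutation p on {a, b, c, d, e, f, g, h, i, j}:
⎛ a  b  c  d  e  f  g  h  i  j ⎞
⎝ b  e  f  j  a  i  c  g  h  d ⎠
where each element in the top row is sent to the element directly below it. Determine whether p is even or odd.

In disjoint-cycle form the cycle lengths are 5, 3, 2.
A cycle is odd iff its length is even; p has 1 even-length cycle, so sgn(p) = (−1)^1 and p is odd.

odd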